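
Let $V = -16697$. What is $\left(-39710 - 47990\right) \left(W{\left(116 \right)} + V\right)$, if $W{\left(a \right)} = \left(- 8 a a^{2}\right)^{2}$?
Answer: $-13675005279237317900$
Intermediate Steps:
$W{\left(a \right)} = 64 a^{6}$ ($W{\left(a \right)} = \left(- 8 a^{3}\right)^{2} = 64 a^{6}$)
$\left(-39710 - 47990\right) \left(W{\left(116 \right)} + V\right) = \left(-39710 - 47990\right) \left(64 \cdot 116^{6} - 16697\right) = - 87700 \left(64 \cdot 2436396322816 - 16697\right) = - 87700 \left(155929364660224 - 16697\right) = \left(-87700\right) 155929364643527 = -13675005279237317900$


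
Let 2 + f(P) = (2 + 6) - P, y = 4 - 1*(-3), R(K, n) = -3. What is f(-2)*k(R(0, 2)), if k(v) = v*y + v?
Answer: -192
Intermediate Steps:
y = 7 (y = 4 + 3 = 7)
k(v) = 8*v (k(v) = v*7 + v = 7*v + v = 8*v)
f(P) = 6 - P (f(P) = -2 + ((2 + 6) - P) = -2 + (8 - P) = 6 - P)
f(-2)*k(R(0, 2)) = (6 - 1*(-2))*(8*(-3)) = (6 + 2)*(-24) = 8*(-24) = -192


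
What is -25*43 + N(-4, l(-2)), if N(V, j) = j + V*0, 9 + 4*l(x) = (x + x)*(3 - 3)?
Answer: -4309/4 ≈ -1077.3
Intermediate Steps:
l(x) = -9/4 (l(x) = -9/4 + ((x + x)*(3 - 3))/4 = -9/4 + ((2*x)*0)/4 = -9/4 + (1/4)*0 = -9/4 + 0 = -9/4)
N(V, j) = j (N(V, j) = j + 0 = j)
-25*43 + N(-4, l(-2)) = -25*43 - 9/4 = -1075 - 9/4 = -4309/4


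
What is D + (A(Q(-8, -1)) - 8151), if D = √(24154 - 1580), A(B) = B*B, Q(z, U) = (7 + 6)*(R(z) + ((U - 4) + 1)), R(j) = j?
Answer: 16185 + √22574 ≈ 16335.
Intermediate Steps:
Q(z, U) = -39 + 13*U + 13*z (Q(z, U) = (7 + 6)*(z + ((U - 4) + 1)) = 13*(z + ((-4 + U) + 1)) = 13*(z + (-3 + U)) = 13*(-3 + U + z) = -39 + 13*U + 13*z)
A(B) = B²
D = √22574 ≈ 150.25
D + (A(Q(-8, -1)) - 8151) = √22574 + ((-39 + 13*(-1) + 13*(-8))² - 8151) = √22574 + ((-39 - 13 - 104)² - 8151) = √22574 + ((-156)² - 8151) = √22574 + (24336 - 8151) = √22574 + 16185 = 16185 + √22574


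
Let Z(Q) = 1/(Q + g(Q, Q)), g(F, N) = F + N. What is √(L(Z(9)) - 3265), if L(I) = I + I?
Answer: I*√264459/9 ≈ 57.14*I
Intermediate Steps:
Z(Q) = 1/(3*Q) (Z(Q) = 1/(Q + (Q + Q)) = 1/(Q + 2*Q) = 1/(3*Q))
L(I) = 2*I
√(L(Z(9)) - 3265) = √(2*((⅓)/9) - 3265) = √(2*((⅓)*(⅑)) - 3265) = √(2*(1/27) - 3265) = √(2/27 - 3265) = √(-88153/27) = I*√264459/9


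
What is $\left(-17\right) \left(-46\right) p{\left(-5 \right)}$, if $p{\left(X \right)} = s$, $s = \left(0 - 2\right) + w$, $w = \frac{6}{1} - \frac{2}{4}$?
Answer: $2737$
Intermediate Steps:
$w = \frac{11}{2}$ ($w = 6 \cdot 1 - \frac{1}{2} = 6 - \frac{1}{2} = \frac{11}{2} \approx 5.5$)
$s = \frac{7}{2}$ ($s = \left(0 - 2\right) + \frac{11}{2} = -2 + \frac{11}{2} = \frac{7}{2} \approx 3.5$)
$p{\left(X \right)} = \frac{7}{2}$
$\left(-17\right) \left(-46\right) p{\left(-5 \right)} = \left(-17\right) \left(-46\right) \frac{7}{2} = 782 \cdot \frac{7}{2} = 2737$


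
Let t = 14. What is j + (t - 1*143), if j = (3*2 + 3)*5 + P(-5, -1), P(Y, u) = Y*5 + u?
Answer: -110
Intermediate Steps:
P(Y, u) = u + 5*Y (P(Y, u) = 5*Y + u = u + 5*Y)
j = 19 (j = (3*2 + 3)*5 + (-1 + 5*(-5)) = (6 + 3)*5 + (-1 - 25) = 9*5 - 26 = 45 - 26 = 19)
j + (t - 1*143) = 19 + (14 - 1*143) = 19 + (14 - 143) = 19 - 129 = -110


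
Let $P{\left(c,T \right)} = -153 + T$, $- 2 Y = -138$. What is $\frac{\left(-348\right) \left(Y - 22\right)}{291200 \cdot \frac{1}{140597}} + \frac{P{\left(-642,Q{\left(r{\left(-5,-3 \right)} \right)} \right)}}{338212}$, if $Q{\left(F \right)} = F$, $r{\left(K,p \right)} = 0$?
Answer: $- \frac{6944231183307}{879351200} \approx -7897.0$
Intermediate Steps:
$Y = 69$ ($Y = \left(- \frac{1}{2}\right) \left(-138\right) = 69$)
$\frac{\left(-348\right) \left(Y - 22\right)}{291200 \cdot \frac{1}{140597}} + \frac{P{\left(-642,Q{\left(r{\left(-5,-3 \right)} \right)} \right)}}{338212} = \frac{\left(-348\right) \left(69 - 22\right)}{291200 \cdot \frac{1}{140597}} + \frac{-153 + 0}{338212} = \frac{\left(-348\right) 47}{291200 \cdot \frac{1}{140597}} - \frac{153}{338212} = - \frac{16356}{\frac{291200}{140597}} - \frac{153}{338212} = \left(-16356\right) \frac{140597}{291200} - \frac{153}{338212} = - \frac{574901133}{72800} - \frac{153}{338212} = - \frac{6944231183307}{879351200}$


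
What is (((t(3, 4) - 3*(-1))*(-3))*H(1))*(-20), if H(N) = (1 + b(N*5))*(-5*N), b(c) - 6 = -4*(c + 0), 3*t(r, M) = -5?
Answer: 5200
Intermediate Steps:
t(r, M) = -5/3 (t(r, M) = (⅓)*(-5) = -5/3)
b(c) = 6 - 4*c (b(c) = 6 - 4*(c + 0) = 6 - 4*c)
H(N) = -5*N*(7 - 20*N) (H(N) = (1 + (6 - 4*N*5))*(-5*N) = (1 + (6 - 20*N))*(-5*N) = (7 - 20*N)*(-5*N) = -5*N*(7 - 20*N))
(((t(3, 4) - 3*(-1))*(-3))*H(1))*(-20) = (((-5/3 - 3*(-1))*(-3))*(5*1*(-7 + 20*1)))*(-20) = (((-5/3 + 3)*(-3))*(5*1*(-7 + 20)))*(-20) = (((4/3)*(-3))*(5*1*13))*(-20) = -4*65*(-20) = -260*(-20) = 5200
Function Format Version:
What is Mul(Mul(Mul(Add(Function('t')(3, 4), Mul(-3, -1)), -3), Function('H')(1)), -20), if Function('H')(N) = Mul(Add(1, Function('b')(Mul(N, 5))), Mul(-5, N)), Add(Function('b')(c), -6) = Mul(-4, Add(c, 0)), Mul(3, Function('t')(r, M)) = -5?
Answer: 5200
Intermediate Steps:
Function('t')(r, M) = Rational(-5, 3) (Function('t')(r, M) = Mul(Rational(1, 3), -5) = Rational(-5, 3))
Function('b')(c) = Add(6, Mul(-4, c)) (Function('b')(c) = Add(6, Mul(-4, Add(c, 0))) = Add(6, Mul(-4, c)))
Function('H')(N) = Mul(-5, N, Add(7, Mul(-20, N))) (Function('H')(N) = Mul(Add(1, Add(6, Mul(-4, Mul(N, 5)))), Mul(-5, N)) = Mul(Add(1, Add(6, Mul(-4, Mul(5, N)))), Mul(-5, N)) = Mul(Add(1, Add(6, Mul(-20, N))), Mul(-5, N)) = Mul(Add(7, Mul(-20, N)), Mul(-5, N)) = Mul(-5, N, Add(7, Mul(-20, N))))
Mul(Mul(Mul(Add(Function('t')(3, 4), Mul(-3, -1)), -3), Function('H')(1)), -20) = Mul(Mul(Mul(Add(Rational(-5, 3), Mul(-3, -1)), -3), Mul(5, 1, Add(-7, Mul(20, 1)))), -20) = Mul(Mul(Mul(Add(Rational(-5, 3), 3), -3), Mul(5, 1, Add(-7, 20))), -20) = Mul(Mul(Mul(Rational(4, 3), -3), Mul(5, 1, 13)), -20) = Mul(Mul(-4, 65), -20) = Mul(-260, -20) = 5200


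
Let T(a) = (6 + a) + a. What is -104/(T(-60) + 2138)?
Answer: -13/253 ≈ -0.051383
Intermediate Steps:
T(a) = 6 + 2*a
-104/(T(-60) + 2138) = -104/((6 + 2*(-60)) + 2138) = -104/((6 - 120) + 2138) = -104/(-114 + 2138) = -104/2024 = -104*1/2024 = -13/253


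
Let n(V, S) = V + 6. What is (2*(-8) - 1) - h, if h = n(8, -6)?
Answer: -31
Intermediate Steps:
n(V, S) = 6 + V
h = 14 (h = 6 + 8 = 14)
(2*(-8) - 1) - h = (2*(-8) - 1) - 1*14 = (-16 - 1) - 14 = -17 - 14 = -31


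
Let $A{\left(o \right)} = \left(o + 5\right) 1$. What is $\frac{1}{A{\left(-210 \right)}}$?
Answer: $- \frac{1}{205} \approx -0.0048781$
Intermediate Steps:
$A{\left(o \right)} = 5 + o$ ($A{\left(o \right)} = \left(5 + o\right) 1 = 5 + o$)
$\frac{1}{A{\left(-210 \right)}} = \frac{1}{5 - 210} = \frac{1}{-205} = - \frac{1}{205}$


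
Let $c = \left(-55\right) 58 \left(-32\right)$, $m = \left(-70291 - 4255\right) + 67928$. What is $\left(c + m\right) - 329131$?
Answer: $-233669$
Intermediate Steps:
$m = -6618$ ($m = -74546 + 67928 = -6618$)
$c = 102080$ ($c = \left(-3190\right) \left(-32\right) = 102080$)
$\left(c + m\right) - 329131 = \left(102080 - 6618\right) - 329131 = 95462 - 329131 = -233669$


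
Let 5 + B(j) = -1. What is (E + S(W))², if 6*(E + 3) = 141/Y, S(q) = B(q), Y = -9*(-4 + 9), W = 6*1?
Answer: 734449/8100 ≈ 90.673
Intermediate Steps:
W = 6
Y = -45 (Y = -9*5 = -45)
B(j) = -6 (B(j) = -5 - 1 = -6)
S(q) = -6
E = -317/90 (E = -3 + (141/(-45))/6 = -3 + (141*(-1/45))/6 = -3 + (⅙)*(-47/15) = -3 - 47/90 = -317/90 ≈ -3.5222)
(E + S(W))² = (-317/90 - 6)² = (-857/90)² = 734449/8100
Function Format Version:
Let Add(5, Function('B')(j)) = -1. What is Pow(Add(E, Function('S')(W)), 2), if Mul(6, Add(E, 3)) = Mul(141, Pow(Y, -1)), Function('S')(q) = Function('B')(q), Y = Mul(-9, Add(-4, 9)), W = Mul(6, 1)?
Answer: Rational(734449, 8100) ≈ 90.673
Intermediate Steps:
W = 6
Y = -45 (Y = Mul(-9, 5) = -45)
Function('B')(j) = -6 (Function('B')(j) = Add(-5, -1) = -6)
Function('S')(q) = -6
E = Rational(-317, 90) (E = Add(-3, Mul(Rational(1, 6), Mul(141, Pow(-45, -1)))) = Add(-3, Mul(Rational(1, 6), Mul(141, Rational(-1, 45)))) = Add(-3, Mul(Rational(1, 6), Rational(-47, 15))) = Add(-3, Rational(-47, 90)) = Rational(-317, 90) ≈ -3.5222)
Pow(Add(E, Function('S')(W)), 2) = Pow(Add(Rational(-317, 90), -6), 2) = Pow(Rational(-857, 90), 2) = Rational(734449, 8100)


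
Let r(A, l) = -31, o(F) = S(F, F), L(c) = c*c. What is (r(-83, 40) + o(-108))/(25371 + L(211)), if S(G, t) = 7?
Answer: -6/17473 ≈ -0.00034339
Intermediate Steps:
L(c) = c²
o(F) = 7
(r(-83, 40) + o(-108))/(25371 + L(211)) = (-31 + 7)/(25371 + 211²) = -24/(25371 + 44521) = -24/69892 = -24*1/69892 = -6/17473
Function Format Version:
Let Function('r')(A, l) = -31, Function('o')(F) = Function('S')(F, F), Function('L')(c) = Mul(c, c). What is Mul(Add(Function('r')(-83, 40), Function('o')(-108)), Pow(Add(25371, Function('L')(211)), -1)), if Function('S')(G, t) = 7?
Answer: Rational(-6, 17473) ≈ -0.00034339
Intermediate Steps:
Function('L')(c) = Pow(c, 2)
Function('o')(F) = 7
Mul(Add(Function('r')(-83, 40), Function('o')(-108)), Pow(Add(25371, Function('L')(211)), -1)) = Mul(Add(-31, 7), Pow(Add(25371, Pow(211, 2)), -1)) = Mul(-24, Pow(Add(25371, 44521), -1)) = Mul(-24, Pow(69892, -1)) = Mul(-24, Rational(1, 69892)) = Rational(-6, 17473)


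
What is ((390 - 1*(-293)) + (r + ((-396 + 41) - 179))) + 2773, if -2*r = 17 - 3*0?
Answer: 5827/2 ≈ 2913.5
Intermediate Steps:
r = -17/2 (r = -(17 - 3*0)/2 = -(17 + 0)/2 = -½*17 = -17/2 ≈ -8.5000)
((390 - 1*(-293)) + (r + ((-396 + 41) - 179))) + 2773 = ((390 - 1*(-293)) + (-17/2 + ((-396 + 41) - 179))) + 2773 = ((390 + 293) + (-17/2 + (-355 - 179))) + 2773 = (683 + (-17/2 - 534)) + 2773 = (683 - 1085/2) + 2773 = 281/2 + 2773 = 5827/2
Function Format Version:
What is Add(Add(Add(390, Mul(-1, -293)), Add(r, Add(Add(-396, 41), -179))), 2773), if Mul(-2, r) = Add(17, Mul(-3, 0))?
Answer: Rational(5827, 2) ≈ 2913.5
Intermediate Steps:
r = Rational(-17, 2) (r = Mul(Rational(-1, 2), Add(17, Mul(-3, 0))) = Mul(Rational(-1, 2), Add(17, 0)) = Mul(Rational(-1, 2), 17) = Rational(-17, 2) ≈ -8.5000)
Add(Add(Add(390, Mul(-1, -293)), Add(r, Add(Add(-396, 41), -179))), 2773) = Add(Add(Add(390, Mul(-1, -293)), Add(Rational(-17, 2), Add(Add(-396, 41), -179))), 2773) = Add(Add(Add(390, 293), Add(Rational(-17, 2), Add(-355, -179))), 2773) = Add(Add(683, Add(Rational(-17, 2), -534)), 2773) = Add(Add(683, Rational(-1085, 2)), 2773) = Add(Rational(281, 2), 2773) = Rational(5827, 2)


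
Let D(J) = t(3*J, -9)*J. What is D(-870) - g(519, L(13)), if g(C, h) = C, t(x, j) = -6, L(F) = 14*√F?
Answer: 4701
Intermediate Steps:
D(J) = -6*J
D(-870) - g(519, L(13)) = -6*(-870) - 1*519 = 5220 - 519 = 4701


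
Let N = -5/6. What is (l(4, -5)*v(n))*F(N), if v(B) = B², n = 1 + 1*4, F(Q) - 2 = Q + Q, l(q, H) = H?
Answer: -125/3 ≈ -41.667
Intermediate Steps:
N = -⅚ (N = -5*⅙ = -⅚ ≈ -0.83333)
F(Q) = 2 + 2*Q (F(Q) = 2 + (Q + Q) = 2 + 2*Q)
n = 5 (n = 1 + 4 = 5)
(l(4, -5)*v(n))*F(N) = (-5*5²)*(2 + 2*(-⅚)) = (-5*25)*(2 - 5/3) = -125*⅓ = -125/3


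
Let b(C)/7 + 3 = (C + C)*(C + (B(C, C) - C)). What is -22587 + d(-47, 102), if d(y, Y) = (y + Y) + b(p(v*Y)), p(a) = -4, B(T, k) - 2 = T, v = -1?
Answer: -22441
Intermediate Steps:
B(T, k) = 2 + T
b(C) = -21 + 14*C*(2 + C) (b(C) = -21 + 7*((C + C)*(C + ((2 + C) - C))) = -21 + 7*((2*C)*(C + 2)) = -21 + 7*((2*C)*(2 + C)) = -21 + 7*(2*C*(2 + C)) = -21 + 14*C*(2 + C))
d(y, Y) = 91 + Y + y (d(y, Y) = (y + Y) + (-21 + 14*(-4)*(2 - 4)) = (Y + y) + (-21 + 14*(-4)*(-2)) = (Y + y) + (-21 + 112) = (Y + y) + 91 = 91 + Y + y)
-22587 + d(-47, 102) = -22587 + (91 + 102 - 47) = -22587 + 146 = -22441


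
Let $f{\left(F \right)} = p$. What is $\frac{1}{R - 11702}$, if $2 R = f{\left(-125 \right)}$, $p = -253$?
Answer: $- \frac{2}{23657} \approx -8.4542 \cdot 10^{-5}$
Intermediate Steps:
$f{\left(F \right)} = -253$
$R = - \frac{253}{2}$ ($R = \frac{1}{2} \left(-253\right) = - \frac{253}{2} \approx -126.5$)
$\frac{1}{R - 11702} = \frac{1}{- \frac{253}{2} - 11702} = \frac{1}{- \frac{23657}{2}} = - \frac{2}{23657}$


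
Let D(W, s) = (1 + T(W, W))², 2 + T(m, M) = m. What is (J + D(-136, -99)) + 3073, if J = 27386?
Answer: 49228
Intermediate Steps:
T(m, M) = -2 + m
D(W, s) = (-1 + W)² (D(W, s) = (1 + (-2 + W))² = (-1 + W)²)
(J + D(-136, -99)) + 3073 = (27386 + (-1 - 136)²) + 3073 = (27386 + (-137)²) + 3073 = (27386 + 18769) + 3073 = 46155 + 3073 = 49228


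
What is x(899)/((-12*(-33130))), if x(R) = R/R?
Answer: 1/397560 ≈ 2.5153e-6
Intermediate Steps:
x(R) = 1
x(899)/((-12*(-33130))) = 1/(-12*(-33130)) = 1/397560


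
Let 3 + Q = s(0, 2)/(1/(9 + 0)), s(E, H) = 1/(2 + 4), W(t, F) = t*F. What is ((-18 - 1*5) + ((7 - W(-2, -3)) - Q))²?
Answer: 1681/4 ≈ 420.25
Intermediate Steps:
W(t, F) = F*t
s(E, H) = ⅙ (s(E, H) = 1/6 = ⅙)
Q = -3/2 (Q = -3 + 1/(6*(1/(9 + 0))) = -3 + 1/(6*(1/9)) = -3 + 1/(6*(⅑)) = -3 + (⅙)*9 = -3 + 3/2 = -3/2 ≈ -1.5000)
((-18 - 1*5) + ((7 - W(-2, -3)) - Q))² = ((-18 - 1*5) + ((7 - (-3)*(-2)) - 1*(-3/2)))² = ((-18 - 5) + ((7 - 1*6) + 3/2))² = (-23 + ((7 - 6) + 3/2))² = (-23 + (1 + 3/2))² = (-23 + 5/2)² = (-41/2)² = 1681/4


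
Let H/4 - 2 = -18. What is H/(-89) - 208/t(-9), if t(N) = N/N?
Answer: -18448/89 ≈ -207.28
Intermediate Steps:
H = -64 (H = 8 + 4*(-18) = 8 - 72 = -64)
t(N) = 1
H/(-89) - 208/t(-9) = -64/(-89) - 208/1 = -64*(-1/89) - 208*1 = 64/89 - 208 = -18448/89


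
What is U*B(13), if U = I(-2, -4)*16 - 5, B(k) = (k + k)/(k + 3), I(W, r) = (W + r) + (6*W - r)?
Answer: -2977/8 ≈ -372.13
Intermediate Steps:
I(W, r) = 7*W (I(W, r) = (W + r) + (-r + 6*W) = 7*W)
B(k) = 2*k/(3 + k) (B(k) = (2*k)/(3 + k) = 2*k/(3 + k))
U = -229 (U = (7*(-2))*16 - 5 = -14*16 - 5 = -224 - 5 = -229)
U*B(13) = -458*13/(3 + 13) = -458*13/16 = -229*13/8 = -2977/8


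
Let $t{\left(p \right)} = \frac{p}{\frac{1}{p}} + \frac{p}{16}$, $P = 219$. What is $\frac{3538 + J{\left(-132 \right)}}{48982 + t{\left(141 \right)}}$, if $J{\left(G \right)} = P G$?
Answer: $- \frac{405920}{1101949} \approx -0.36837$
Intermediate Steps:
$J{\left(G \right)} = 219 G$
$t{\left(p \right)} = p^{2} + \frac{p}{16}$ ($t{\left(p \right)} = p p + p \frac{1}{16} = p^{2} + \frac{p}{16}$)
$\frac{3538 + J{\left(-132 \right)}}{48982 + t{\left(141 \right)}} = \frac{3538 + 219 \left(-132\right)}{48982 + 141 \left(\frac{1}{16} + 141\right)} = \frac{3538 - 28908}{48982 + 141 \cdot \frac{2257}{16}} = - \frac{25370}{48982 + \frac{318237}{16}} = - \frac{25370}{\frac{1101949}{16}} = \left(-25370\right) \frac{16}{1101949} = - \frac{405920}{1101949}$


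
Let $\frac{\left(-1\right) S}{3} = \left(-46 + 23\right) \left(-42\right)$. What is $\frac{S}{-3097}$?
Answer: $\frac{2898}{3097} \approx 0.93574$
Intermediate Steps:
$S = -2898$ ($S = - 3 \left(-46 + 23\right) \left(-42\right) = - 3 \left(\left(-23\right) \left(-42\right)\right) = \left(-3\right) 966 = -2898$)
$\frac{S}{-3097} = - \frac{2898}{-3097} = \left(-2898\right) \left(- \frac{1}{3097}\right) = \frac{2898}{3097}$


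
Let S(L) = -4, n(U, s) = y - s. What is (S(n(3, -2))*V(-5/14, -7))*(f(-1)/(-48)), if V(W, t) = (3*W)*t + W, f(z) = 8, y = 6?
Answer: 100/21 ≈ 4.7619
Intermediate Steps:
n(U, s) = 6 - s
V(W, t) = W + 3*W*t (V(W, t) = 3*W*t + W = W + 3*W*t)
(S(n(3, -2))*V(-5/14, -7))*(f(-1)/(-48)) = (-4*(-5/14)*(1 + 3*(-7)))*(8/(-48)) = (-4*(-5*1/14)*(1 - 21))*(8*(-1/48)) = -(-10)*(-20)/7*(-⅙) = -4*50/7*(-⅙) = -200/7*(-⅙) = 100/21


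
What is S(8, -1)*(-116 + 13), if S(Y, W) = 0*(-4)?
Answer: 0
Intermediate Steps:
S(Y, W) = 0
S(8, -1)*(-116 + 13) = 0*(-116 + 13) = 0*(-103) = 0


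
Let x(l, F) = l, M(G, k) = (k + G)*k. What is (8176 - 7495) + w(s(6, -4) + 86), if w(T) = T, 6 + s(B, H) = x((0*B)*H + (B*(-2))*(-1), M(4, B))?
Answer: 773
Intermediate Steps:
M(G, k) = k*(G + k) (M(G, k) = (G + k)*k = k*(G + k))
s(B, H) = -6 + 2*B (s(B, H) = -6 + ((0*B)*H + (B*(-2))*(-1)) = -6 + (0*H - 2*B*(-1)) = -6 + (0 + 2*B) = -6 + 2*B)
(8176 - 7495) + w(s(6, -4) + 86) = (8176 - 7495) + ((-6 + 2*6) + 86) = 681 + ((-6 + 12) + 86) = 681 + (6 + 86) = 681 + 92 = 773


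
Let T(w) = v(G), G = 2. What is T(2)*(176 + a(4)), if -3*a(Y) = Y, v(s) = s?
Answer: 1048/3 ≈ 349.33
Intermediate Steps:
T(w) = 2
a(Y) = -Y/3
T(2)*(176 + a(4)) = 2*(176 - ⅓*4) = 2*(176 - 4/3) = 2*(524/3) = 1048/3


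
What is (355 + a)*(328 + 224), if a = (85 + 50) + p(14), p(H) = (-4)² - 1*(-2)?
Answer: 280416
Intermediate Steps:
p(H) = 18 (p(H) = 16 + 2 = 18)
a = 153 (a = (85 + 50) + 18 = 135 + 18 = 153)
(355 + a)*(328 + 224) = (355 + 153)*(328 + 224) = 508*552 = 280416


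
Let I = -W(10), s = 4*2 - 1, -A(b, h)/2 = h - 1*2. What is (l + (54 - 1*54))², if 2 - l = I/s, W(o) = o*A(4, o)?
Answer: 21316/49 ≈ 435.02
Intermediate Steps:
A(b, h) = 4 - 2*h (A(b, h) = -2*(h - 1*2) = -2*(h - 2) = -2*(-2 + h) = 4 - 2*h)
W(o) = o*(4 - 2*o)
s = 7 (s = 8 - 1 = 7)
I = 160 (I = -2*10*(2 - 1*10) = -2*10*(2 - 10) = -2*10*(-8) = -1*(-160) = 160)
l = -146/7 (l = 2 - 160/7 = -146/7 ≈ -20.857)
(l + (54 - 1*54))² = (-146/7 + (54 - 1*54))² = (-146/7 + (54 - 54))² = (-146/7 + 0)² = (-146/7)² = 21316/49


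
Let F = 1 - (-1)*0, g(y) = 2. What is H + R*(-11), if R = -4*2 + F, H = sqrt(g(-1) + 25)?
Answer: 77 + 3*sqrt(3) ≈ 82.196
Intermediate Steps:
F = 1 (F = 1 - 1*0 = 1 + 0 = 1)
H = 3*sqrt(3) (H = sqrt(2 + 25) = sqrt(27) = 3*sqrt(3) ≈ 5.1962)
R = -7 (R = -4*2 + 1 = -8 + 1 = -7)
H + R*(-11) = 3*sqrt(3) - 7*(-11) = 3*sqrt(3) + 77 = 77 + 3*sqrt(3)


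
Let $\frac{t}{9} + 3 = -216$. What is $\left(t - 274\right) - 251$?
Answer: $-2496$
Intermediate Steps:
$t = -1971$ ($t = -27 + 9 \left(-216\right) = -27 - 1944 = -1971$)
$\left(t - 274\right) - 251 = \left(-1971 - 274\right) - 251 = -2245 - 251 = -2496$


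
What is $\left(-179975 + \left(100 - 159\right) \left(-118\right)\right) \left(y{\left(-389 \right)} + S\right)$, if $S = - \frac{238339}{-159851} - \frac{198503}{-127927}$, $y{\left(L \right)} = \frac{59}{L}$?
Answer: $- \frac{3978853039838403783}{7954761703153} \approx -5.0019 \cdot 10^{5}$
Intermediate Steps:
$S = \frac{62220896306}{20449258877}$ ($S = \left(-238339\right) \left(- \frac{1}{159851}\right) - - \frac{198503}{127927} = \frac{238339}{159851} + \frac{198503}{127927} = \frac{62220896306}{20449258877} \approx 3.0427$)
$\left(-179975 + \left(100 - 159\right) \left(-118\right)\right) \left(y{\left(-389 \right)} + S\right) = \left(-179975 + \left(100 - 159\right) \left(-118\right)\right) \left(\frac{59}{-389} + \frac{62220896306}{20449258877}\right) = \left(-179975 - -6962\right) \left(59 \left(- \frac{1}{389}\right) + \frac{62220896306}{20449258877}\right) = \left(-179975 + 6962\right) \left(- \frac{59}{389} + \frac{62220896306}{20449258877}\right) = \left(-173013\right) \frac{22997422389291}{7954761703153} = - \frac{3978853039838403783}{7954761703153}$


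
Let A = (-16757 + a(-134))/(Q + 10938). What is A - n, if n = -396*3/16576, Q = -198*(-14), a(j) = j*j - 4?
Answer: 902395/5681424 ≈ 0.15883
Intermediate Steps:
a(j) = -4 + j**2 (a(j) = j**2 - 4 = -4 + j**2)
Q = 2772
n = -297/4144 (n = -1188*1/16576 = -297/4144 ≈ -0.071670)
A = 239/2742 (A = (-16757 + (-4 + (-134)**2))/(2772 + 10938) = (-16757 + (-4 + 17956))/13710 = (-16757 + 17952)*(1/13710) = 1195*(1/13710) = 239/2742 ≈ 0.087163)
A - n = 239/2742 - 1*(-297/4144) = 239/2742 + 297/4144 = 902395/5681424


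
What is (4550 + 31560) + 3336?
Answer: 39446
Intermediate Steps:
(4550 + 31560) + 3336 = 36110 + 3336 = 39446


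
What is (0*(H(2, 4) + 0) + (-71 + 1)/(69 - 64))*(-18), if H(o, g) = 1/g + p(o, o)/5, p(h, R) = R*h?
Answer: 252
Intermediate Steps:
H(o, g) = 1/g + o²/5 (H(o, g) = 1/g + (o*o)/5 = 1/g + o²*(⅕) = 1/g + o²/5)
(0*(H(2, 4) + 0) + (-71 + 1)/(69 - 64))*(-18) = (0*((1/4 + (⅕)*2²) + 0) + (-71 + 1)/(69 - 64))*(-18) = (0*((¼ + (⅕)*4) + 0) - 70/5)*(-18) = (0*((¼ + ⅘) + 0) - 70*⅕)*(-18) = (0*(21/20 + 0) - 14)*(-18) = (0*(21/20) - 14)*(-18) = (0 - 14)*(-18) = -14*(-18) = 252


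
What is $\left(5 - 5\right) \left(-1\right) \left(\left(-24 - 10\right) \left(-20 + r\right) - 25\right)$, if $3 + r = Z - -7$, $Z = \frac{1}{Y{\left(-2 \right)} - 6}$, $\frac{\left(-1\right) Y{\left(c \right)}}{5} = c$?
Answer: $0$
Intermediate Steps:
$Y{\left(c \right)} = - 5 c$
$Z = \frac{1}{4}$ ($Z = \frac{1}{\left(-5\right) \left(-2\right) - 6} = \frac{1}{10 - 6} = \frac{1}{4} \approx 0.25$)
$r = \frac{17}{4}$ ($r = -3 + \left(\frac{1}{4} - -7\right) = -3 + \left(\frac{1}{4} + 7\right) = -3 + \frac{29}{4} = \frac{17}{4} \approx 4.25$)
$\left(5 - 5\right) \left(-1\right) \left(\left(-24 - 10\right) \left(-20 + r\right) - 25\right) = \left(5 - 5\right) \left(-1\right) \left(\left(-24 - 10\right) \left(-20 + \frac{17}{4}\right) - 25\right) = 0 \left(-1\right) \left(\left(-34\right) \left(- \frac{63}{4}\right) - 25\right) = 0 \left(\frac{1071}{2} - 25\right) = 0 \cdot \frac{1021}{2} = 0$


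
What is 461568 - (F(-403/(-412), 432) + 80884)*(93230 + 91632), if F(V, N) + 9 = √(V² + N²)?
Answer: -14950252682 - 92431*√31678466665/206 ≈ -1.5030e+10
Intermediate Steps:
F(V, N) = -9 + √(N² + V²) (F(V, N) = -9 + √(V² + N²) = -9 + √(N² + V²))
461568 - (F(-403/(-412), 432) + 80884)*(93230 + 91632) = 461568 - ((-9 + √(432² + (-403/(-412))²)) + 80884)*(93230 + 91632) = 461568 - ((-9 + √(186624 + (-403*(-1/412))²)) + 80884)*184862 = 461568 - ((-9 + √(186624 + (403/412)²)) + 80884)*184862 = 461568 - ((-9 + √(186624 + 162409/169744)) + 80884)*184862 = 461568 - ((-9 + √(31678466665/169744)) + 80884)*184862 = 461568 - ((-9 + √31678466665/412) + 80884)*184862 = 461568 - (80875 + √31678466665/412)*184862 = 461568 - (14950714250 + 92431*√31678466665/206) = 461568 + (-14950714250 - 92431*√31678466665/206) = -14950252682 - 92431*√31678466665/206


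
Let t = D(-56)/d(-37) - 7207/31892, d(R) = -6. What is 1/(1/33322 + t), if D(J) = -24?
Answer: 531352612/2005350567 ≈ 0.26497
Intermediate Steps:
t = 120361/31892 (t = -24/(-6) - 7207/31892 = -24*(-⅙) - 7207*1/31892 = 4 - 7207/31892 = 120361/31892 ≈ 3.7740)
1/(1/33322 + t) = 1/(1/33322 + 120361/31892) = 1/(2005350567/531352612) = 531352612/2005350567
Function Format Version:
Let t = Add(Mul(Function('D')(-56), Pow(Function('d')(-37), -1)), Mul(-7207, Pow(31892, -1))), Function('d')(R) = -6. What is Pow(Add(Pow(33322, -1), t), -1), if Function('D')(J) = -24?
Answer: Rational(531352612, 2005350567) ≈ 0.26497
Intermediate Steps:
t = Rational(120361, 31892) (t = Add(Mul(-24, Pow(-6, -1)), Mul(-7207, Pow(31892, -1))) = Add(Mul(-24, Rational(-1, 6)), Mul(-7207, Rational(1, 31892))) = Add(4, Rational(-7207, 31892)) = Rational(120361, 31892) ≈ 3.7740)
Pow(Add(Pow(33322, -1), t), -1) = Pow(Add(Pow(33322, -1), Rational(120361, 31892)), -1) = Pow(Add(Rational(1, 33322), Rational(120361, 31892)), -1) = Pow(Rational(2005350567, 531352612), -1) = Rational(531352612, 2005350567)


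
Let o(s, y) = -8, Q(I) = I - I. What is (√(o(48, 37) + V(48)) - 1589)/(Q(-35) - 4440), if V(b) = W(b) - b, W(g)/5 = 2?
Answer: 1589/4440 - I*√46/4440 ≈ 0.35788 - 0.0015276*I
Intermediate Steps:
W(g) = 10 (W(g) = 5*2 = 10)
V(b) = 10 - b
Q(I) = 0
(√(o(48, 37) + V(48)) - 1589)/(Q(-35) - 4440) = (√(-8 + (10 - 1*48)) - 1589)/(0 - 4440) = (√(-8 + (10 - 48)) - 1589)/(-4440) = (√(-8 - 38) - 1589)*(-1/4440) = (√(-46) - 1589)*(-1/4440) = (I*√46 - 1589)*(-1/4440) = (-1589 + I*√46)*(-1/4440) = 1589/4440 - I*√46/4440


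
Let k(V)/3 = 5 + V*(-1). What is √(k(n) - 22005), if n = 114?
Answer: 2*I*√5583 ≈ 149.44*I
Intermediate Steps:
k(V) = 15 - 3*V (k(V) = 3*(5 + V*(-1)) = 3*(5 - V) = 15 - 3*V)
√(k(n) - 22005) = √((15 - 3*114) - 22005) = √((15 - 342) - 22005) = √(-327 - 22005) = √(-22332) = 2*I*√5583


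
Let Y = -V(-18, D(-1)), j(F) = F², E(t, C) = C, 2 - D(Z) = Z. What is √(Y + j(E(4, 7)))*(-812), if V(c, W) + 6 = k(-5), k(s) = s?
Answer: -1624*√15 ≈ -6289.7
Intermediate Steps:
D(Z) = 2 - Z
V(c, W) = -11 (V(c, W) = -6 - 5 = -11)
Y = 11 (Y = -1*(-11) = 11)
√(Y + j(E(4, 7)))*(-812) = √(11 + 7²)*(-812) = √(11 + 49)*(-812) = √60*(-812) = (2*√15)*(-812) = -1624*√15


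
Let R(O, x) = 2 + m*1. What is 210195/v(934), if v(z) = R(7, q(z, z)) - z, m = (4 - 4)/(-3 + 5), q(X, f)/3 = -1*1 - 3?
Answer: -210195/932 ≈ -225.53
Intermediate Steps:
q(X, f) = -12 (q(X, f) = 3*(-1*1 - 3) = 3*(-1 - 3) = 3*(-4) = -12)
m = 0 (m = 0/2 = 0*(½) = 0)
R(O, x) = 2 (R(O, x) = 2 + 0*1 = 2 + 0 = 2)
v(z) = 2 - z
210195/v(934) = 210195/(2 - 1*934) = 210195/(2 - 934) = 210195/(-932) = 210195*(-1/932) = -210195/932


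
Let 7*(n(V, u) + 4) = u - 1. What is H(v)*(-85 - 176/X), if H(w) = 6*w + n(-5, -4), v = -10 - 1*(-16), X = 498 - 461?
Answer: -727299/259 ≈ -2808.1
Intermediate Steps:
X = 37
v = 6 (v = -10 + 16 = 6)
n(V, u) = -29/7 + u/7 (n(V, u) = -4 + (u - 1)/7 = -4 + (-1 + u)/7 = -4 + (-⅐ + u/7) = -29/7 + u/7)
H(w) = -33/7 + 6*w (H(w) = 6*w + (-29/7 + (⅐)*(-4)) = 6*w + (-29/7 - 4/7) = 6*w - 33/7 = -33/7 + 6*w)
H(v)*(-85 - 176/X) = (-33/7 + 6*6)*(-85 - 176/37) = (-33/7 + 36)*(-85 - 176*1/37) = 219*(-85 - 176/37)/7 = (219/7)*(-3321/37) = -727299/259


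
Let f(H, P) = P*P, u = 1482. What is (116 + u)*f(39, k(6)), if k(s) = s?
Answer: 57528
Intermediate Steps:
f(H, P) = P**2
(116 + u)*f(39, k(6)) = (116 + 1482)*6**2 = 1598*36 = 57528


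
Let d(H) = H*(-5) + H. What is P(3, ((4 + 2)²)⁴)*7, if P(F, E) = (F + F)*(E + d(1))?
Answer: 70543704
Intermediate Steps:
d(H) = -4*H (d(H) = -5*H + H = -4*H)
P(F, E) = 2*F*(-4 + E) (P(F, E) = (F + F)*(E - 4*1) = (2*F)*(E - 4) = (2*F)*(-4 + E) = 2*F*(-4 + E))
P(3, ((4 + 2)²)⁴)*7 = (2*3*(-4 + ((4 + 2)²)⁴))*7 = (2*3*(-4 + (6²)⁴))*7 = (2*3*(-4 + 36⁴))*7 = (2*3*(-4 + 1679616))*7 = (2*3*1679612)*7 = 10077672*7 = 70543704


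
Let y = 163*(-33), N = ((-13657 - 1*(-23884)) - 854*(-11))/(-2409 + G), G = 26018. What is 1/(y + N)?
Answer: -23609/126973190 ≈ -0.00018594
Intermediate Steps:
N = 19621/23609 (N = ((-13657 - 1*(-23884)) - 854*(-11))/(-2409 + 26018) = ((-13657 + 23884) + 9394)/23609 = (10227 + 9394)*(1/23609) = 19621*(1/23609) = 19621/23609 ≈ 0.83108)
y = -5379
1/(y + N) = 1/(-5379 + 19621/23609) = 1/(-126973190/23609) = -23609/126973190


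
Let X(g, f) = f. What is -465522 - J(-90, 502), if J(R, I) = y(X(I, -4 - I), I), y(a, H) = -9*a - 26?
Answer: -470050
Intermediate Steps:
y(a, H) = -26 - 9*a
J(R, I) = 10 + 9*I (J(R, I) = -26 - 9*(-4 - I) = -26 + (36 + 9*I) = 10 + 9*I)
-465522 - J(-90, 502) = -465522 - (10 + 9*502) = -465522 - (10 + 4518) = -465522 - 1*4528 = -465522 - 4528 = -470050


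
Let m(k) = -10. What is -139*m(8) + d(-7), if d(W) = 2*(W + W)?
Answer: 1362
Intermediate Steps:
d(W) = 4*W (d(W) = 2*(2*W) = 4*W)
-139*m(8) + d(-7) = -139*(-10) + 4*(-7) = 1390 - 28 = 1362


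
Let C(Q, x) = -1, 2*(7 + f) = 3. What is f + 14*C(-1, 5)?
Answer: -39/2 ≈ -19.500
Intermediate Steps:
f = -11/2 (f = -7 + (½)*3 = -7 + 3/2 = -11/2 ≈ -5.5000)
f + 14*C(-1, 5) = -11/2 + 14*(-1) = -11/2 - 14 = -39/2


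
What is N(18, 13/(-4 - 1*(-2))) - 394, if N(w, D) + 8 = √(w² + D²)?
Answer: -402 + √1465/2 ≈ -382.86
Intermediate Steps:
N(w, D) = -8 + √(D² + w²) (N(w, D) = -8 + √(w² + D²) = -8 + √(D² + w²))
N(18, 13/(-4 - 1*(-2))) - 394 = (-8 + √((13/(-4 - 1*(-2)))² + 18²)) - 394 = (-8 + √((13/(-4 + 2))² + 324)) - 394 = (-8 + √((13/(-2))² + 324)) - 394 = (-8 + √((13*(-½))² + 324)) - 394 = (-8 + √((-13/2)² + 324)) - 394 = (-8 + √(169/4 + 324)) - 394 = (-8 + √(1465/4)) - 394 = (-8 + √1465/2) - 394 = -402 + √1465/2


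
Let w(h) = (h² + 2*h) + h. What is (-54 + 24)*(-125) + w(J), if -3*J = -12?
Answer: 3778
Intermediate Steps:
J = 4 (J = -⅓*(-12) = 4)
w(h) = h² + 3*h
(-54 + 24)*(-125) + w(J) = (-54 + 24)*(-125) + 4*(3 + 4) = -30*(-125) + 4*7 = 3750 + 28 = 3778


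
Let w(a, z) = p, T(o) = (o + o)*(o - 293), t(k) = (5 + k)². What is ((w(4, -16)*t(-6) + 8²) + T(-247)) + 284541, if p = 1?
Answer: 551366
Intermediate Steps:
T(o) = 2*o*(-293 + o) (T(o) = (2*o)*(-293 + o) = 2*o*(-293 + o))
w(a, z) = 1
((w(4, -16)*t(-6) + 8²) + T(-247)) + 284541 = ((1*(5 - 6)² + 8²) + 2*(-247)*(-293 - 247)) + 284541 = ((1*(-1)² + 64) + 2*(-247)*(-540)) + 284541 = ((1*1 + 64) + 266760) + 284541 = ((1 + 64) + 266760) + 284541 = (65 + 266760) + 284541 = 266825 + 284541 = 551366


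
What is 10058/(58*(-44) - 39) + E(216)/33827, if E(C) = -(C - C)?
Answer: -10058/2591 ≈ -3.8819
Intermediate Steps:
E(C) = 0 (E(C) = -1*0 = 0)
10058/(58*(-44) - 39) + E(216)/33827 = 10058/(58*(-44) - 39) + 0/33827 = 10058/(-2552 - 39) + 0*(1/33827) = 10058/(-2591) + 0 = 10058*(-1/2591) + 0 = -10058/2591 + 0 = -10058/2591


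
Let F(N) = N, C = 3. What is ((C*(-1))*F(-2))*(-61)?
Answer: -366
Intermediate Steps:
((C*(-1))*F(-2))*(-61) = ((3*(-1))*(-2))*(-61) = -3*(-2)*(-61) = 6*(-61) = -366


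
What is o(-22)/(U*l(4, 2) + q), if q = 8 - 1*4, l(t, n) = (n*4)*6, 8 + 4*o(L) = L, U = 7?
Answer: -3/136 ≈ -0.022059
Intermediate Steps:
o(L) = -2 + L/4
l(t, n) = 24*n (l(t, n) = (4*n)*6 = 24*n)
q = 4 (q = 8 - 4 = 4)
o(-22)/(U*l(4, 2) + q) = (-2 + (1/4)*(-22))/(7*(24*2) + 4) = (-2 - 11/2)/(7*48 + 4) = -15/(2*(336 + 4)) = -15/2/340 = -15/2*1/340 = -3/136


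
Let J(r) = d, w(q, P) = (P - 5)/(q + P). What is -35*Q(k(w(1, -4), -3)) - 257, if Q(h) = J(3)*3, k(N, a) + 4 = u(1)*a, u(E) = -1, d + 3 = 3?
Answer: -257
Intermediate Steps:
w(q, P) = (-5 + P)/(P + q)
d = 0 (d = -3 + 3 = 0)
J(r) = 0
k(N, a) = -4 - a
Q(h) = 0 (Q(h) = 0*3 = 0)
-35*Q(k(w(1, -4), -3)) - 257 = -35*0 - 257 = 0 - 257 = -257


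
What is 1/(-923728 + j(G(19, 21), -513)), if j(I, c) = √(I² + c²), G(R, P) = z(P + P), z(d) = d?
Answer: -923728/853273153051 - 3*√29437/853273153051 ≈ -1.0832e-6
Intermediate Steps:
G(R, P) = 2*P (G(R, P) = P + P = 2*P)
1/(-923728 + j(G(19, 21), -513)) = 1/(-923728 + √((2*21)² + (-513)²)) = 1/(-923728 + √(42² + 263169)) = 1/(-923728 + √(1764 + 263169)) = 1/(-923728 + √264933) = 1/(-923728 + 3*√29437)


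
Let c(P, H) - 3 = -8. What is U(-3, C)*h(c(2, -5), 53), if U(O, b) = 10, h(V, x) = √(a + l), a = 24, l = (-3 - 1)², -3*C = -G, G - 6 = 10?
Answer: 20*√10 ≈ 63.246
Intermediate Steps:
G = 16 (G = 6 + 10 = 16)
c(P, H) = -5 (c(P, H) = 3 - 8 = -5)
C = 16/3 (C = -(-1)*16/3 = -⅓*(-16) = 16/3 ≈ 5.3333)
l = 16 (l = (-4)² = 16)
h(V, x) = 2*√10 (h(V, x) = √(24 + 16) = √40 = 2*√10)
U(-3, C)*h(c(2, -5), 53) = 10*(2*√10) = 20*√10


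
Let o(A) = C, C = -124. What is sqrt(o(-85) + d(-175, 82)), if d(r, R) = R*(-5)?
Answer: I*sqrt(534) ≈ 23.108*I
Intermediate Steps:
o(A) = -124
d(r, R) = -5*R
sqrt(o(-85) + d(-175, 82)) = sqrt(-124 - 5*82) = sqrt(-124 - 410) = sqrt(-534) = I*sqrt(534)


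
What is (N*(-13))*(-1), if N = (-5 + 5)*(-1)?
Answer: 0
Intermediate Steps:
N = 0 (N = 0*(-1) = 0)
(N*(-13))*(-1) = (0*(-13))*(-1) = 0*(-1) = 0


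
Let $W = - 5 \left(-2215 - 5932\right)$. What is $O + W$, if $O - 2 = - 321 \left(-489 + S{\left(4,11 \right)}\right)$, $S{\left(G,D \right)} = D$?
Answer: $194175$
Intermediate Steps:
$O = 153440$ ($O = 2 - 321 \left(-489 + 11\right) = 2 - -153438 = 2 + 153438 = 153440$)
$W = 40735$ ($W = - 5 \left(-2215 - 5932\right) = \left(-5\right) \left(-8147\right) = 40735$)
$O + W = 153440 + 40735 = 194175$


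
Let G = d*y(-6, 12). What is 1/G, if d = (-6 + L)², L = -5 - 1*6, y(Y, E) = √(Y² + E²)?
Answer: √5/8670 ≈ 0.00025791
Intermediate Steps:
y(Y, E) = √(E² + Y²)
L = -11 (L = -5 - 6 = -11)
d = 289 (d = (-6 - 11)² = (-17)² = 289)
G = 1734*√5 (G = 289*√(12² + (-6)²) = 289*√(144 + 36) = 289*√180 = 289*(6*√5) = 1734*√5 ≈ 3877.3)
1/G = 1/(1734*√5) = √5/8670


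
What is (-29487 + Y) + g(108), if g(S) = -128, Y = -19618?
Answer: -49233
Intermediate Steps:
(-29487 + Y) + g(108) = (-29487 - 19618) - 128 = -49105 - 128 = -49233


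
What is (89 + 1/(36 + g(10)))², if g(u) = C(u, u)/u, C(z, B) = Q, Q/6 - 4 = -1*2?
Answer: 274200481/34596 ≈ 7925.8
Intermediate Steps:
Q = 12 (Q = 24 + 6*(-1*2) = 24 + 6*(-2) = 24 - 12 = 12)
C(z, B) = 12
g(u) = 12/u
(89 + 1/(36 + g(10)))² = (89 + 1/(36 + 12/10))² = (89 + 1/(36 + 12*(⅒)))² = (89 + 1/(36 + 6/5))² = (89 + 1/(186/5))² = (89 + 5/186)² = (16559/186)² = 274200481/34596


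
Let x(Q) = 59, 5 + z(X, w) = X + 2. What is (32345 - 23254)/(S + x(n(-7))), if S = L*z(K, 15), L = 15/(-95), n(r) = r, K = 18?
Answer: 172729/1076 ≈ 160.53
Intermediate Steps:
z(X, w) = -3 + X (z(X, w) = -5 + (X + 2) = -5 + (2 + X) = -3 + X)
L = -3/19 (L = 15*(-1/95) = -3/19 ≈ -0.15789)
S = -45/19 (S = -3*(-3 + 18)/19 = -3/19*15 = -45/19 ≈ -2.3684)
(32345 - 23254)/(S + x(n(-7))) = (32345 - 23254)/(-45/19 + 59) = 9091/(1076/19) = 9091*(19/1076) = 172729/1076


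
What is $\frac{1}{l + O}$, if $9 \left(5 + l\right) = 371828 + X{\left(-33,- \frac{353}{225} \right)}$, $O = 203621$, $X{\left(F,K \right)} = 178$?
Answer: $\frac{1}{244950} \approx 4.0825 \cdot 10^{-6}$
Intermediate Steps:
$l = 41329$ ($l = -5 + \frac{371828 + 178}{9} = -5 + \frac{1}{9} \cdot 372006 = -5 + 41334 = 41329$)
$\frac{1}{l + O} = \frac{1}{41329 + 203621} = \frac{1}{244950}$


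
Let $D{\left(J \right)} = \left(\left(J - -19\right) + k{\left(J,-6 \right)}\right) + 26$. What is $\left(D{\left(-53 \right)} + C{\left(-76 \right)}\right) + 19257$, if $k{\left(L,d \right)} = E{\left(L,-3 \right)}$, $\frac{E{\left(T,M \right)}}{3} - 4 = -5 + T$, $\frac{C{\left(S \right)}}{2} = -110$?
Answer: $18867$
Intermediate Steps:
$C{\left(S \right)} = -220$ ($C{\left(S \right)} = 2 \left(-110\right) = -220$)
$E{\left(T,M \right)} = -3 + 3 T$ ($E{\left(T,M \right)} = 12 + 3 \left(-5 + T\right) = 12 + \left(-15 + 3 T\right) = -3 + 3 T$)
$k{\left(L,d \right)} = -3 + 3 L$
$D{\left(J \right)} = 42 + 4 J$ ($D{\left(J \right)} = \left(\left(J - -19\right) + \left(-3 + 3 J\right)\right) + 26 = \left(\left(J + 19\right) + \left(-3 + 3 J\right)\right) + 26 = \left(\left(19 + J\right) + \left(-3 + 3 J\right)\right) + 26 = \left(16 + 4 J\right) + 26 = 42 + 4 J$)
$\left(D{\left(-53 \right)} + C{\left(-76 \right)}\right) + 19257 = \left(\left(42 + 4 \left(-53\right)\right) - 220\right) + 19257 = \left(\left(42 - 212\right) - 220\right) + 19257 = \left(-170 - 220\right) + 19257 = -390 + 19257 = 18867$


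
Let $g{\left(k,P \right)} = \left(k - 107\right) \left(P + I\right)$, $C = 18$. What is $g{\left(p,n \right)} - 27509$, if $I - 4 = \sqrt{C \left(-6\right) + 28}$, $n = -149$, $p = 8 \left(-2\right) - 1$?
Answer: $-9529 - 496 i \sqrt{5} \approx -9529.0 - 1109.1 i$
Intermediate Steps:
$p = -17$ ($p = -16 - 1 = -17$)
$I = 4 + 4 i \sqrt{5}$ ($I = 4 + \sqrt{18 \left(-6\right) + 28} = 4 + \sqrt{-108 + 28} = 4 + \sqrt{-80} = 4 + 4 i \sqrt{5} \approx 4.0 + 8.9443 i$)
$g{\left(k,P \right)} = \left(-107 + k\right) \left(4 + P + 4 i \sqrt{5}\right)$ ($g{\left(k,P \right)} = \left(k - 107\right) \left(P + \left(4 + 4 i \sqrt{5}\right)\right) = \left(-107 + k\right) \left(4 + P + 4 i \sqrt{5}\right)$)
$g{\left(p,n \right)} - 27509 = \left(-428 - -15943 - -2533 - 428 i \sqrt{5} + 4 \left(-17\right) \left(1 + i \sqrt{5}\right)\right) - 27509 = \left(-428 + 15943 + 2533 - 428 i \sqrt{5} - \left(68 + 68 i \sqrt{5}\right)\right) - 27509 = \left(17980 - 496 i \sqrt{5}\right) - 27509 = -9529 - 496 i \sqrt{5}$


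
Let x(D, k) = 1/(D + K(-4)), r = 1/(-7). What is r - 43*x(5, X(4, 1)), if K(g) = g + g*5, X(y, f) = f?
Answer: 282/133 ≈ 2.1203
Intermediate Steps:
r = -1/7 ≈ -0.14286
K(g) = 6*g (K(g) = g + 5*g = 6*g)
x(D, k) = 1/(-24 + D) (x(D, k) = 1/(D + 6*(-4)) = 1/(D - 24) = 1/(-24 + D))
r - 43*x(5, X(4, 1)) = -1/7 - 43/(-24 + 5) = -1/7 - 43/(-19) = -1/7 - 43*(-1/19) = -1/7 + 43/19 = 282/133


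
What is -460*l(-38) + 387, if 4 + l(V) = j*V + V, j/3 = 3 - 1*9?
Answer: -294933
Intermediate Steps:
j = -18 (j = 3*(3 - 1*9) = 3*(3 - 9) = 3*(-6) = -18)
l(V) = -4 - 17*V (l(V) = -4 + (-18*V + V) = -4 - 17*V)
-460*l(-38) + 387 = -460*(-4 - 17*(-38)) + 387 = -460*(-4 + 646) + 387 = -460*642 + 387 = -295320 + 387 = -294933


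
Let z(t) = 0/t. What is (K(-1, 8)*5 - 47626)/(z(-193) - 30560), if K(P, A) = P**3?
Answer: 47631/30560 ≈ 1.5586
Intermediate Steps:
z(t) = 0
(K(-1, 8)*5 - 47626)/(z(-193) - 30560) = ((-1)**3*5 - 47626)/(0 - 30560) = (-1*5 - 47626)/(-30560) = (-5 - 47626)*(-1/30560) = -47631*(-1/30560) = 47631/30560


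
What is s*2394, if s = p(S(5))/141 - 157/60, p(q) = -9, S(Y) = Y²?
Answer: -3016041/470 ≈ -6417.1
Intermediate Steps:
s = -7559/2820 (s = -9/141 - 157/60 = -9*1/141 - 157*1/60 = -3/47 - 157/60 = -7559/2820 ≈ -2.6805)
s*2394 = -7559/2820*2394 = -3016041/470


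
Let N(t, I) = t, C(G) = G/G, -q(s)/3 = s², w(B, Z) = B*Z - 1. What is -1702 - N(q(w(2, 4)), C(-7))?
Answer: -1555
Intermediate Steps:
w(B, Z) = -1 + B*Z
q(s) = -3*s²
C(G) = 1
-1702 - N(q(w(2, 4)), C(-7)) = -1702 - (-3)*(-1 + 2*4)² = -1702 - (-3)*(-1 + 8)² = -1702 - (-3)*7² = -1702 - (-3)*49 = -1702 - 1*(-147) = -1702 + 147 = -1555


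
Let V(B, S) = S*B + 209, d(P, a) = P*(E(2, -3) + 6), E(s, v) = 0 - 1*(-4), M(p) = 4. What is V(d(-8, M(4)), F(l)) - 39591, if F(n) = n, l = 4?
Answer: -39702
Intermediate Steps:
E(s, v) = 4 (E(s, v) = 0 + 4 = 4)
d(P, a) = 10*P (d(P, a) = P*(4 + 6) = P*10 = 10*P)
V(B, S) = 209 + B*S (V(B, S) = B*S + 209 = 209 + B*S)
V(d(-8, M(4)), F(l)) - 39591 = (209 + (10*(-8))*4) - 39591 = (209 - 80*4) - 39591 = (209 - 320) - 39591 = -111 - 39591 = -39702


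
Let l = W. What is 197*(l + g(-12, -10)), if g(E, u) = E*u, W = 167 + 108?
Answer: 77815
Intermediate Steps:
W = 275
l = 275
197*(l + g(-12, -10)) = 197*(275 - 12*(-10)) = 197*(275 + 120) = 197*395 = 77815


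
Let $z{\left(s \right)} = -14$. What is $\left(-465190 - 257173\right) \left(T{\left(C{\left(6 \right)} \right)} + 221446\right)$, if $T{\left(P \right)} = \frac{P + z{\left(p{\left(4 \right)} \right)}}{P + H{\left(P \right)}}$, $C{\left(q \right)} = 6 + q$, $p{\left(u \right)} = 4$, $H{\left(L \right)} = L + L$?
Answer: $- \frac{2879358421801}{18} \approx -1.5996 \cdot 10^{11}$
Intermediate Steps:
$H{\left(L \right)} = 2 L$
$T{\left(P \right)} = \frac{-14 + P}{3 P}$ ($T{\left(P \right)} = \frac{P - 14}{P + 2 P} = \frac{-14 + P}{3 P}$)
$\left(-465190 - 257173\right) \left(T{\left(C{\left(6 \right)} \right)} + 221446\right) = \left(-465190 - 257173\right) \left(\frac{-14 + \left(6 + 6\right)}{3 \left(6 + 6\right)} + 221446\right) = - 722363 \left(\frac{-14 + 12}{3 \cdot 12} + 221446\right) = - 722363 \left(\frac{1}{3} \cdot \frac{1}{12} \left(-2\right) + 221446\right) = - 722363 \left(- \frac{1}{18} + 221446\right) = \left(-722363\right) \frac{3986027}{18} = - \frac{2879358421801}{18}$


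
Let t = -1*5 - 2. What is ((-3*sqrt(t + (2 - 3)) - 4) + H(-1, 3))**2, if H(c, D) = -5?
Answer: 9 + 108*I*sqrt(2) ≈ 9.0 + 152.74*I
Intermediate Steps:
t = -7 (t = -5 - 2 = -7)
((-3*sqrt(t + (2 - 3)) - 4) + H(-1, 3))**2 = ((-3*sqrt(-7 + (2 - 3)) - 4) - 5)**2 = ((-3*sqrt(-7 - 1) - 4) - 5)**2 = ((-6*I*sqrt(2) - 4) - 5)**2 = ((-4 - 6*I*sqrt(2)) - 5)**2 = (-9 - 6*I*sqrt(2))**2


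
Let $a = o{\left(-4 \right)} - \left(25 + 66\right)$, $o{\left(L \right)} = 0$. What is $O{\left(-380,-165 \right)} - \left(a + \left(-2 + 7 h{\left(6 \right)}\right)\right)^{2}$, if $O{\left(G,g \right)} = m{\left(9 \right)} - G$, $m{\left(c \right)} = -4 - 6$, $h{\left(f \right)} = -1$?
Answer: $-9630$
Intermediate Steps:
$a = -91$ ($a = 0 - \left(25 + 66\right) = 0 - 91 = -91$)
$m{\left(c \right)} = -10$
$O{\left(G,g \right)} = -10 - G$
$O{\left(-380,-165 \right)} - \left(a + \left(-2 + 7 h{\left(6 \right)}\right)\right)^{2} = \left(-10 - -380\right) - \left(-91 + \left(-2 + 7 \left(-1\right)\right)\right)^{2} = \left(-10 + 380\right) - \left(-91 - 9\right)^{2} = 370 - \left(-91 - 9\right)^{2} = 370 - \left(-100\right)^{2} = 370 - 10000 = -9630$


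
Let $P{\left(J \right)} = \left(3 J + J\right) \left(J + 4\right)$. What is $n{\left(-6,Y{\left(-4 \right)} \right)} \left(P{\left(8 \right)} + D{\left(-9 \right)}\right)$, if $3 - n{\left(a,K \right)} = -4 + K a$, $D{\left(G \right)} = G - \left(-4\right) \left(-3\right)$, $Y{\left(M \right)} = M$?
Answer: $-6171$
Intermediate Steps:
$P{\left(J \right)} = 4 J \left(4 + J\right)$
$D{\left(G \right)} = -12 + G$ ($D{\left(G \right)} = G - 12 = -12 + G$)
$n{\left(a,K \right)} = 7 - K a$ ($n{\left(a,K \right)} = 3 - \left(-4 + K a\right) = 7 - K a$)
$n{\left(-6,Y{\left(-4 \right)} \right)} \left(P{\left(8 \right)} + D{\left(-9 \right)}\right) = \left(7 - \left(-4\right) \left(-6\right)\right) \left(4 \cdot 8 \left(4 + 8\right) - 21\right) = \left(7 - 24\right) \left(4 \cdot 8 \cdot 12 - 21\right) = - 17 \left(384 - 21\right) = \left(-17\right) 363 = -6171$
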